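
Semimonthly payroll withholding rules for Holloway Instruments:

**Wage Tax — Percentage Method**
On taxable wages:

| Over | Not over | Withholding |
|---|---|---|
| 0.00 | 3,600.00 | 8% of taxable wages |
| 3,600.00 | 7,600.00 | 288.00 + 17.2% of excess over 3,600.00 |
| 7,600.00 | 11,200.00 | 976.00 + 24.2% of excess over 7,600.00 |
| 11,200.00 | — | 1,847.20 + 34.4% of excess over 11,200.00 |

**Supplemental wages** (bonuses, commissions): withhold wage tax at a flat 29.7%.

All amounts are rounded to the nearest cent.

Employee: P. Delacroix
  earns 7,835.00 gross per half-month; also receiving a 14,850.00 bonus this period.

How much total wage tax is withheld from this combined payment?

5,443.32

Wage Tax: taxable = 7,835.00
  976.00 + 24.2% × (7,835.00 − 7,600.00) = 976.00 + 24.2% × 235.00 = 1,032.87
Supplemental (29.7% flat on bonus): 29.7% × 14,850.00 = 4,410.45
Total wage tax: 1,032.87 + 4,410.45 = 5,443.32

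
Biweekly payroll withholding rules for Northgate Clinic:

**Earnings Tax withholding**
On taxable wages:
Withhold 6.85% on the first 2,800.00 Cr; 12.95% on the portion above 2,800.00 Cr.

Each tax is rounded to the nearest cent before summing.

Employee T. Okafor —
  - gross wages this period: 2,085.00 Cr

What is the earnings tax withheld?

142.82 Cr

Earnings Tax: taxable = 2,085.00 Cr
  6.85% × 2,085.00 Cr = 142.82 Cr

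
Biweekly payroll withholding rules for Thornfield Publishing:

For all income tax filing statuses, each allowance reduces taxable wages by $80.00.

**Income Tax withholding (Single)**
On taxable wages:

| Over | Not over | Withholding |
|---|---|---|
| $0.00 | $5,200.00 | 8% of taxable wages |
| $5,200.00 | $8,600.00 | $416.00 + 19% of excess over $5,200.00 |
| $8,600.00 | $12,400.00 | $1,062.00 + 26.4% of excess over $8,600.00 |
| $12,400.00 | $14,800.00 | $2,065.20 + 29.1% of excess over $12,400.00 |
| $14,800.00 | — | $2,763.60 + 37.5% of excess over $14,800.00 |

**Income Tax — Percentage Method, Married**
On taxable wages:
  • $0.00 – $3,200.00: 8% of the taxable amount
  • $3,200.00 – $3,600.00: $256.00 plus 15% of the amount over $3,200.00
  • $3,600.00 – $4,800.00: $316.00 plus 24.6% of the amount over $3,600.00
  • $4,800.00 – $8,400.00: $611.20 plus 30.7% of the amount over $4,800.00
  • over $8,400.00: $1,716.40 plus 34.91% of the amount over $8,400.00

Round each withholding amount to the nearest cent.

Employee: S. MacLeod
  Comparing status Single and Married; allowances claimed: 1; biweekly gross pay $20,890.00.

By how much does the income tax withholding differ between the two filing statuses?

$1,031.38

Income Tax (Single): taxable = $20,890.00 − 1×$80.00 = $20,810.00
  $2,763.60 + 37.5% × ($20,810.00 − $14,800.00) = $2,763.60 + 37.5% × $6,010.00 = $5,017.35
Income Tax (Married): taxable = $20,890.00 − 1×$80.00 = $20,810.00
  $1,716.40 + 34.91% × ($20,810.00 − $8,400.00) = $1,716.40 + 34.91% × $12,410.00 = $6,048.73
Difference: |$5,017.35 − $6,048.73| = $1,031.38 (higher under Married)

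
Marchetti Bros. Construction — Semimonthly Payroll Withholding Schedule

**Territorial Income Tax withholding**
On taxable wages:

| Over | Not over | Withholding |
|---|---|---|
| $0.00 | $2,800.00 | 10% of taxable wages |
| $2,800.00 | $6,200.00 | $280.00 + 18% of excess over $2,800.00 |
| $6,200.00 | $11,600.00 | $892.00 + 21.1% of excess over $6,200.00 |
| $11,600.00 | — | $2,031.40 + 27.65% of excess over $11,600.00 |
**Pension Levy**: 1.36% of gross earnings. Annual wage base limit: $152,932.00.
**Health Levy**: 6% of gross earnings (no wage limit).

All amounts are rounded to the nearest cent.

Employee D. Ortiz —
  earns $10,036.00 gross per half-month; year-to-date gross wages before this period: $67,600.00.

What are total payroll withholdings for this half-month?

$2,440.05

Territorial Income Tax: taxable = $10,036.00
  $892.00 + 21.1% × ($10,036.00 − $6,200.00) = $892.00 + 21.1% × $3,836.00 = $1,701.40
Pension Levy: 1.36% × $10,036.00 = $136.49
Health Levy: 6% × $10,036.00 = $602.16
Total: $1,701.40 + $136.49 + $602.16 = $2,440.05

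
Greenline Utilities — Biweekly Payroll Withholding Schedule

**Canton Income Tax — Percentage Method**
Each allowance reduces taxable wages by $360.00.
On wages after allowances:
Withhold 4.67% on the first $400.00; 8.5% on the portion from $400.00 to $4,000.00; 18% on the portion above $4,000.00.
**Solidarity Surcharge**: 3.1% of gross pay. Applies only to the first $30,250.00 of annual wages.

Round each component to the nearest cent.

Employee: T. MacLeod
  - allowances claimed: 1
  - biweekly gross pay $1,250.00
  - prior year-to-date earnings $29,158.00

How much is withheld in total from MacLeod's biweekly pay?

Canton Income Tax: taxable = $1,250.00 − 1×$360.00 = $890.00
  $18.68 + 8.5% × ($890.00 − $400.00) = $18.68 + 8.5% × $490.00 = $60.33
Solidarity Surcharge: cap $30,250.00 − YTD $29,158.00 = $1,092.00 subject; 3.1% × $1,092.00 = $33.85
Total: $60.33 + $33.85 = $94.18

$94.18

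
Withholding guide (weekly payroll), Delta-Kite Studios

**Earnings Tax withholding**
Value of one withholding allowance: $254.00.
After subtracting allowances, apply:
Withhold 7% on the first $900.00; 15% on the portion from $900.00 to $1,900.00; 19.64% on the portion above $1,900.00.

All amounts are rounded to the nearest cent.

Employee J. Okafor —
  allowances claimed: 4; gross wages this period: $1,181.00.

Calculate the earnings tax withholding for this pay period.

Earnings Tax: taxable = $1,181.00 − 4×$254.00 = $165.00
  7% × $165.00 = $11.55

$11.55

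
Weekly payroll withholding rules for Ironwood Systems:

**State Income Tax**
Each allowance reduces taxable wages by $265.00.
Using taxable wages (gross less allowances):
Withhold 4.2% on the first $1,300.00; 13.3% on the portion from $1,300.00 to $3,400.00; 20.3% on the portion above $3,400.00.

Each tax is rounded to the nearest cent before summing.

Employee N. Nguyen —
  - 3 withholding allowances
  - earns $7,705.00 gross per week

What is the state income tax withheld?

State Income Tax: taxable = $7,705.00 − 3×$265.00 = $6,910.00
  $333.90 + 20.3% × ($6,910.00 − $3,400.00) = $333.90 + 20.3% × $3,510.00 = $1,046.43

$1,046.43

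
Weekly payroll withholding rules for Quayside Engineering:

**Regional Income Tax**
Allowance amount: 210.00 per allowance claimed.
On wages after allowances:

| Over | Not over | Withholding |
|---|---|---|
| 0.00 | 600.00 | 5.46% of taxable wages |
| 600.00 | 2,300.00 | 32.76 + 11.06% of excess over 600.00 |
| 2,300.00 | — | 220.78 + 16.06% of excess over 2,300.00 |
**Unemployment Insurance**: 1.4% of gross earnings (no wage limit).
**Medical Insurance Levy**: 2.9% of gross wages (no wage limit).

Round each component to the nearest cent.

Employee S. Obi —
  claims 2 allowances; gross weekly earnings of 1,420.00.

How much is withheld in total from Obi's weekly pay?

Regional Income Tax: taxable = 1,420.00 − 2×210.00 = 1,000.00
  32.76 + 11.06% × (1,000.00 − 600.00) = 32.76 + 11.06% × 400.00 = 77.00
Unemployment Insurance: 1.4% × 1,420.00 = 19.88
Medical Insurance Levy: 2.9% × 1,420.00 = 41.18
Total: 77.00 + 19.88 + 41.18 = 138.06

138.06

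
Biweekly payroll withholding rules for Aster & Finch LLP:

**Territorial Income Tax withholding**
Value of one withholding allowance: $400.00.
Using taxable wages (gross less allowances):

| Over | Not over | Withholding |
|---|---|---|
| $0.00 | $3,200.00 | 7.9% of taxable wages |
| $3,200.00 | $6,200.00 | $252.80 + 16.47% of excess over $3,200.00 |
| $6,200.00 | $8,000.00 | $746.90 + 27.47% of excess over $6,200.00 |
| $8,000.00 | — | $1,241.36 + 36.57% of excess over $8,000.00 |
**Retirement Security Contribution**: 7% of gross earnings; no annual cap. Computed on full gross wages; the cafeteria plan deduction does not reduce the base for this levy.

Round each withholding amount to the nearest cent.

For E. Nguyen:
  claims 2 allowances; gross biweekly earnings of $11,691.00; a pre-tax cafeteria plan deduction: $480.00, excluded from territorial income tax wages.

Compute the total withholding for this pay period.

$2,941.43

Territorial Income Tax: taxable = $11,691.00 − $480.00 − 2×$400.00 = $10,411.00
  $1,241.36 + 36.57% × ($10,411.00 − $8,000.00) = $1,241.36 + 36.57% × $2,411.00 = $2,123.06
Retirement Security Contribution: 7% × $11,691.00 = $818.37
Total: $2,123.06 + $818.37 = $2,941.43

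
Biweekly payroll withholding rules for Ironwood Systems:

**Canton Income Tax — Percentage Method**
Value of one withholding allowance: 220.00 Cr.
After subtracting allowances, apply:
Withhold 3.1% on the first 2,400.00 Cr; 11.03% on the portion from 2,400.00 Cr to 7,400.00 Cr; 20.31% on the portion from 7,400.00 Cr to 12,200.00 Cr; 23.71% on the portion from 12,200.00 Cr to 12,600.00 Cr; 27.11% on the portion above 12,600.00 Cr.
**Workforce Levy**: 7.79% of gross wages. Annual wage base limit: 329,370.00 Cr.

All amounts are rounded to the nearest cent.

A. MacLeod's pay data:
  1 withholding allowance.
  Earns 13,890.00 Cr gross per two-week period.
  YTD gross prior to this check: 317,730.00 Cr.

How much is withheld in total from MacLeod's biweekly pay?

2,892.46 Cr

Canton Income Tax: taxable = 13,890.00 Cr − 1×220.00 Cr = 13,670.00 Cr
  1,695.62 Cr + 27.11% × (13,670.00 Cr − 12,600.00 Cr) = 1,695.62 Cr + 27.11% × 1,070.00 Cr = 1,985.70 Cr
Workforce Levy: cap 329,370.00 Cr − YTD 317,730.00 Cr = 11,640.00 Cr subject; 7.79% × 11,640.00 Cr = 906.76 Cr
Total: 1,985.70 Cr + 906.76 Cr = 2,892.46 Cr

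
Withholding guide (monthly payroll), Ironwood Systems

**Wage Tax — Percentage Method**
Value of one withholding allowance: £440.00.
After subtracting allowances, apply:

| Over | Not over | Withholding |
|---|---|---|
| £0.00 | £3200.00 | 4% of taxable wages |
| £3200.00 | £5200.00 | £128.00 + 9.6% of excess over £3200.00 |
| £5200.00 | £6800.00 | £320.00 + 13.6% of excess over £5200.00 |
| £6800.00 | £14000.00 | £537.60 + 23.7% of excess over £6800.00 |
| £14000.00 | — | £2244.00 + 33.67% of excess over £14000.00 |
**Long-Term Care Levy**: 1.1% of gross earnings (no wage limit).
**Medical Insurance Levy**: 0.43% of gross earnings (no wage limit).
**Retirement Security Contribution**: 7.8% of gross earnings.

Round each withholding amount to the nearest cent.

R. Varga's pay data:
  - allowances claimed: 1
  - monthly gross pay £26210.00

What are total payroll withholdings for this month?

£8652.35

Wage Tax: taxable = £26210.00 − 1×£440.00 = £25770.00
  £2244.00 + 33.67% × (£25770.00 − £14000.00) = £2244.00 + 33.67% × £11770.00 = £6206.96
Long-Term Care Levy: 1.1% × £26210.00 = £288.31
Medical Insurance Levy: 0.43% × £26210.00 = £112.70
Retirement Security Contribution: 7.8% × £26210.00 = £2044.38
Total: £6206.96 + £288.31 + £112.70 + £2044.38 = £8652.35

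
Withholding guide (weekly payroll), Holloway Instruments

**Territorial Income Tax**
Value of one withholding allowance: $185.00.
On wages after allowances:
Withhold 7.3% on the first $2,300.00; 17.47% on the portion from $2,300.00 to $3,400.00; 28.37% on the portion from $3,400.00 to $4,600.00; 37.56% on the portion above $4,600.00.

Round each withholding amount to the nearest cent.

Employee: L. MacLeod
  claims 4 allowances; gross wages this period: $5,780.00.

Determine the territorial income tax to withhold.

$865.77

Territorial Income Tax: taxable = $5,780.00 − 4×$185.00 = $5,040.00
  $700.51 + 37.56% × ($5,040.00 − $4,600.00) = $700.51 + 37.56% × $440.00 = $865.77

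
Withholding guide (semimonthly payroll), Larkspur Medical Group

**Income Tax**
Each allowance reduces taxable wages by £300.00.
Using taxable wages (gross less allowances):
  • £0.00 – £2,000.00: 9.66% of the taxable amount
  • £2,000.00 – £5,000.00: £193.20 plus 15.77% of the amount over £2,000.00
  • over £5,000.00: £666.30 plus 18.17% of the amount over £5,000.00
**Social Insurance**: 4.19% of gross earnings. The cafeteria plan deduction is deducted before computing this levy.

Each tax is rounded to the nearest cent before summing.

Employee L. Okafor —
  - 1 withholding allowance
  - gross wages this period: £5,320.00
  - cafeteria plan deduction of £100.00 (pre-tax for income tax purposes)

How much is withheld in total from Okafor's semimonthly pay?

Income Tax: taxable = £5,320.00 − £100.00 − 1×£300.00 = £4,920.00
  £193.20 + 15.77% × (£4,920.00 − £2,000.00) = £193.20 + 15.77% × £2,920.00 = £653.68
Social Insurance: 4.19% × £5,220.00 = £218.72
Total: £653.68 + £218.72 = £872.40

£872.40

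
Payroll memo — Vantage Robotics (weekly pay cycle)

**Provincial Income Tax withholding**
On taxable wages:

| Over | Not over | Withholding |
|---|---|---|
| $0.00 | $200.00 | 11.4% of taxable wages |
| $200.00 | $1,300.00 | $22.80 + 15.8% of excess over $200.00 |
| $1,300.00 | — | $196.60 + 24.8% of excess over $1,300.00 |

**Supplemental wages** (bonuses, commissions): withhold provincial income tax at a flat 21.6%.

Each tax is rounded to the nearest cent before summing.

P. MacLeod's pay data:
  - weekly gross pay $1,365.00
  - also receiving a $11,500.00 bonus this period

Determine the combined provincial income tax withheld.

$2,696.72

Provincial Income Tax: taxable = $1,365.00
  $196.60 + 24.8% × ($1,365.00 − $1,300.00) = $196.60 + 24.8% × $65.00 = $212.72
Supplemental (21.6% flat on bonus): 21.6% × $11,500.00 = $2,484.00
Total provincial income tax: $212.72 + $2,484.00 = $2,696.72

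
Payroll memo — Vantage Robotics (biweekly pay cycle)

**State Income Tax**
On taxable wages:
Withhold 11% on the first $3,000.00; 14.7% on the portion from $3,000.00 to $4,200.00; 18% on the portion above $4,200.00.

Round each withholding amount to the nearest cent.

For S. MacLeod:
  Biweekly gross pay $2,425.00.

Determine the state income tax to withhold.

$266.75

State Income Tax: taxable = $2,425.00
  11% × $2,425.00 = $266.75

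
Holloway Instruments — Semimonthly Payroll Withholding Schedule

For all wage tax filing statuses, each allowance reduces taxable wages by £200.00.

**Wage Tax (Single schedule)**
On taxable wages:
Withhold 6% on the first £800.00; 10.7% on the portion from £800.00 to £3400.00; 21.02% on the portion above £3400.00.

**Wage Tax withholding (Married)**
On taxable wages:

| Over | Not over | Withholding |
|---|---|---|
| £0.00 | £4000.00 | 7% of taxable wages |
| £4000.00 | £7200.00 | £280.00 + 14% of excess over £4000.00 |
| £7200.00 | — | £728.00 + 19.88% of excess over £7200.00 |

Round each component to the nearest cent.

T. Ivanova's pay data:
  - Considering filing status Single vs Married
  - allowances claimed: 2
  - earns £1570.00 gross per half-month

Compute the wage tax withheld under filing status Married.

£81.90

Wage Tax (Married): taxable = £1570.00 − 2×£200.00 = £1170.00
  7% × £1170.00 = £81.90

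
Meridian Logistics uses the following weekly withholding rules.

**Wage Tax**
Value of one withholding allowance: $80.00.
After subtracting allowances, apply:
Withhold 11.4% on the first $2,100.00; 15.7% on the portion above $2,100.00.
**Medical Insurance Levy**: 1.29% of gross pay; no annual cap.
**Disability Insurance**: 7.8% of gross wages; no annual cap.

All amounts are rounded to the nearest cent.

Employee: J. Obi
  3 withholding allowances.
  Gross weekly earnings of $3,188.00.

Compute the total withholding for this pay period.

$662.33

Wage Tax: taxable = $3,188.00 − 3×$80.00 = $2,948.00
  $239.40 + 15.7% × ($2,948.00 − $2,100.00) = $239.40 + 15.7% × $848.00 = $372.54
Medical Insurance Levy: 1.29% × $3,188.00 = $41.13
Disability Insurance: 7.8% × $3,188.00 = $248.66
Total: $372.54 + $41.13 + $248.66 = $662.33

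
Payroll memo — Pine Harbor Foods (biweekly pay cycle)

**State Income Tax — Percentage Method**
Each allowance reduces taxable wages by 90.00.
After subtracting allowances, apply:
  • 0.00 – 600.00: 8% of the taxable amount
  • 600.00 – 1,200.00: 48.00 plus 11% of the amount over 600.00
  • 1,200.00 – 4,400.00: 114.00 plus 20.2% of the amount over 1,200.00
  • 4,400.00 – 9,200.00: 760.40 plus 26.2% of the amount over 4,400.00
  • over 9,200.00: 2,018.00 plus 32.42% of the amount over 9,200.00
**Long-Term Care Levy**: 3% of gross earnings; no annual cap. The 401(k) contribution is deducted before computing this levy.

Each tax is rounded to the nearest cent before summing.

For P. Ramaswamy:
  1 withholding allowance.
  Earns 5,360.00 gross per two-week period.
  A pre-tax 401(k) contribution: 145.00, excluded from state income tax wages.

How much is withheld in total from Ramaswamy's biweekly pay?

State Income Tax: taxable = 5,360.00 − 145.00 − 1×90.00 = 5,125.00
  760.40 + 26.2% × (5,125.00 − 4,400.00) = 760.40 + 26.2% × 725.00 = 950.35
Long-Term Care Levy: 3% × 5,215.00 = 156.45
Total: 950.35 + 156.45 = 1,106.80

1,106.80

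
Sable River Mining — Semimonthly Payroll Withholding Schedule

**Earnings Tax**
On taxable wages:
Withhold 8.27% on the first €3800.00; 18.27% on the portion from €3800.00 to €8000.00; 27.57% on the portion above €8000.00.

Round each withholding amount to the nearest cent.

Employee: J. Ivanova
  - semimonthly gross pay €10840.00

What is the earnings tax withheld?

€1864.59

Earnings Tax: taxable = €10840.00
  €1081.60 + 27.57% × (€10840.00 − €8000.00) = €1081.60 + 27.57% × €2840.00 = €1864.59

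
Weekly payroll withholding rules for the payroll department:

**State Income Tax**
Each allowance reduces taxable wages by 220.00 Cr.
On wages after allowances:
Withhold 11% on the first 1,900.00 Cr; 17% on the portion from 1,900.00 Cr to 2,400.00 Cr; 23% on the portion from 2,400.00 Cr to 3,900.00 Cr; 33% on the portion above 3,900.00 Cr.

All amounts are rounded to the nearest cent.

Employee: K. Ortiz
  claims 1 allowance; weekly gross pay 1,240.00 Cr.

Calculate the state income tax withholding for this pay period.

112.20 Cr

State Income Tax: taxable = 1,240.00 Cr − 1×220.00 Cr = 1,020.00 Cr
  11% × 1,020.00 Cr = 112.20 Cr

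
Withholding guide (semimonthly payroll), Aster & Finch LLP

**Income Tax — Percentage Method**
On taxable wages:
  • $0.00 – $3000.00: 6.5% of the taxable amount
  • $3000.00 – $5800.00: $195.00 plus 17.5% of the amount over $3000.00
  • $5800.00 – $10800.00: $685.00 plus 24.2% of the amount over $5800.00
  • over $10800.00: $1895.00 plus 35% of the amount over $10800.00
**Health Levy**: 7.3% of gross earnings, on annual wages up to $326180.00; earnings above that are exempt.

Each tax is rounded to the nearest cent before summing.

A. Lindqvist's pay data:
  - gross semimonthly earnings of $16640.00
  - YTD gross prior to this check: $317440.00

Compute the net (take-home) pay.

Income Tax: taxable = $16640.00
  $1895.00 + 35% × ($16640.00 − $10800.00) = $1895.00 + 35% × $5840.00 = $3939.00
Health Levy: cap $326180.00 − YTD $317440.00 = $8740.00 subject; 7.3% × $8740.00 = $638.02
Total withheld: $3939.00 + $638.02 = $4577.02
Net pay: $16640.00 − $4577.02 = $12062.98

$12062.98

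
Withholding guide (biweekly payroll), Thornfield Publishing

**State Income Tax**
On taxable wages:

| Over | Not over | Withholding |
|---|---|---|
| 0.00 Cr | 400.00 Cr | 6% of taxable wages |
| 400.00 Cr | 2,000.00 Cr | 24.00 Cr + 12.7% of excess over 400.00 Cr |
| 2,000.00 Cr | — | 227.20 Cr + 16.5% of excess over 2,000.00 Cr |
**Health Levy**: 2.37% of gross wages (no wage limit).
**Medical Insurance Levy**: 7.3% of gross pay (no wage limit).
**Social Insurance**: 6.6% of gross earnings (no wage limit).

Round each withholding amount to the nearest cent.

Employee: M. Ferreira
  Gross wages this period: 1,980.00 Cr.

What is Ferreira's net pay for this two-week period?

State Income Tax: taxable = 1,980.00 Cr
  24.00 Cr + 12.7% × (1,980.00 Cr − 400.00 Cr) = 24.00 Cr + 12.7% × 1,580.00 Cr = 224.66 Cr
Health Levy: 2.37% × 1,980.00 Cr = 46.93 Cr
Medical Insurance Levy: 7.3% × 1,980.00 Cr = 144.54 Cr
Social Insurance: 6.6% × 1,980.00 Cr = 130.68 Cr
Total withheld: 224.66 Cr + 46.93 Cr + 144.54 Cr + 130.68 Cr = 546.81 Cr
Net pay: 1,980.00 Cr − 546.81 Cr = 1,433.19 Cr

1,433.19 Cr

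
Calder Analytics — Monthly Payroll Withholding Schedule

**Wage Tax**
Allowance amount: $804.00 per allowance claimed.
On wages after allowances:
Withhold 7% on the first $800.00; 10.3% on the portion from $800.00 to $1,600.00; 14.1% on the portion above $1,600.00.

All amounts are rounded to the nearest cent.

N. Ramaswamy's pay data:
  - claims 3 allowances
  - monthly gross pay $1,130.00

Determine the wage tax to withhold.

Wage Tax: taxable = $1,130.00 − 3×$804.00 = $-1,282.00
  Taxable ≤ 0 → $0.00

$0.00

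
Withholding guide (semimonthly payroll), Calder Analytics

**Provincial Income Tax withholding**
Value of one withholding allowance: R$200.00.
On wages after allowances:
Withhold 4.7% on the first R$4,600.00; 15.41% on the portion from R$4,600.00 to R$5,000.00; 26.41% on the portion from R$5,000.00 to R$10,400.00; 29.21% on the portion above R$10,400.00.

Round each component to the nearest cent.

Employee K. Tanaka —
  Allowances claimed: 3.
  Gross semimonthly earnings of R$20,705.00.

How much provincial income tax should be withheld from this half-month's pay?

Provincial Income Tax: taxable = R$20,705.00 − 3×R$200.00 = R$20,105.00
  R$1,703.98 + 29.21% × (R$20,105.00 − R$10,400.00) = R$1,703.98 + 29.21% × R$9,705.00 = R$4,538.81

R$4,538.81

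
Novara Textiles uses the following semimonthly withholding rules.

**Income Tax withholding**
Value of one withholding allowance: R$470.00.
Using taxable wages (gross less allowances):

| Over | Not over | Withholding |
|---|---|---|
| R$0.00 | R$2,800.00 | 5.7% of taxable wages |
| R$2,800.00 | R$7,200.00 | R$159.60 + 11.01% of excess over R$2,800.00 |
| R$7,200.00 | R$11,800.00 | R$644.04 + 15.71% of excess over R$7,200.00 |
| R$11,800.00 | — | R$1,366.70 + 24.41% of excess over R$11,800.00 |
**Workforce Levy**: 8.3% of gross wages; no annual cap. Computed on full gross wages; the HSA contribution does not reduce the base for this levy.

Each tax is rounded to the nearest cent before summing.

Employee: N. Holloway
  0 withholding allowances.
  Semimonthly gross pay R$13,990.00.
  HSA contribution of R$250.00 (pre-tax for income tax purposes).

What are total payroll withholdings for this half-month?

R$3,001.42

Income Tax: taxable = R$13,990.00 − R$250.00 = R$13,740.00
  R$1,366.70 + 24.41% × (R$13,740.00 − R$11,800.00) = R$1,366.70 + 24.41% × R$1,940.00 = R$1,840.25
Workforce Levy: 8.3% × R$13,990.00 = R$1,161.17
Total: R$1,840.25 + R$1,161.17 = R$3,001.42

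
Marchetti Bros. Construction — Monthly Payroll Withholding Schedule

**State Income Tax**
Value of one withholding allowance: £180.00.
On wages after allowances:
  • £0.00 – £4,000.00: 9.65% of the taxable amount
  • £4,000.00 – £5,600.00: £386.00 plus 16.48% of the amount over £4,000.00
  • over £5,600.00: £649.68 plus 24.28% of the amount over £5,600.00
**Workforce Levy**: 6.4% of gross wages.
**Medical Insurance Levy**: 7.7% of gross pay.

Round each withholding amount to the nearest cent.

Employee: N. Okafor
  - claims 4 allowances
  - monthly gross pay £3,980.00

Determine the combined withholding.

£875.77

State Income Tax: taxable = £3,980.00 − 4×£180.00 = £3,260.00
  9.65% × £3,260.00 = £314.59
Workforce Levy: 6.4% × £3,980.00 = £254.72
Medical Insurance Levy: 7.7% × £3,980.00 = £306.46
Total: £314.59 + £254.72 + £306.46 = £875.77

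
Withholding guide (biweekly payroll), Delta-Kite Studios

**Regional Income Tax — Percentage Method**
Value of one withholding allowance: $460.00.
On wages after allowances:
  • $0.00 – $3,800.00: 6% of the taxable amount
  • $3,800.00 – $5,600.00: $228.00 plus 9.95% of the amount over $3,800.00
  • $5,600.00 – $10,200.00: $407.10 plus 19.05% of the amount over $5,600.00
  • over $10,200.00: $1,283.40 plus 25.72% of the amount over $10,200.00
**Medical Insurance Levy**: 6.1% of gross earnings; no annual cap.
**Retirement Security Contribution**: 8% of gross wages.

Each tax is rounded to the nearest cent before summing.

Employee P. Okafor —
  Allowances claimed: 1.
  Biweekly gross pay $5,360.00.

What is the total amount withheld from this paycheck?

Regional Income Tax: taxable = $5,360.00 − 1×$460.00 = $4,900.00
  $228.00 + 9.95% × ($4,900.00 − $3,800.00) = $228.00 + 9.95% × $1,100.00 = $337.45
Medical Insurance Levy: 6.1% × $5,360.00 = $326.96
Retirement Security Contribution: 8% × $5,360.00 = $428.80
Total: $337.45 + $326.96 + $428.80 = $1,093.21

$1,093.21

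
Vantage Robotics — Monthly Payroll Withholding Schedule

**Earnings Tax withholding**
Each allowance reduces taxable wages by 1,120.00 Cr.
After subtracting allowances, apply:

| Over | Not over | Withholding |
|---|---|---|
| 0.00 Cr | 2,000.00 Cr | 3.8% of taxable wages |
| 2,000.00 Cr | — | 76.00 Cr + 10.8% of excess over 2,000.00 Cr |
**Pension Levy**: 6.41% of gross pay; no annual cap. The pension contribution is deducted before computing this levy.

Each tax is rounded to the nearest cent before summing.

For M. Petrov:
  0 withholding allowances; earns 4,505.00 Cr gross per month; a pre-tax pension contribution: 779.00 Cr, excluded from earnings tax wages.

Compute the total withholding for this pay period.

501.25 Cr

Earnings Tax: taxable = 4,505.00 Cr − 779.00 Cr = 3,726.00 Cr
  76.00 Cr + 10.8% × (3,726.00 Cr − 2,000.00 Cr) = 76.00 Cr + 10.8% × 1,726.00 Cr = 262.41 Cr
Pension Levy: 6.41% × 3,726.00 Cr = 238.84 Cr
Total: 262.41 Cr + 238.84 Cr = 501.25 Cr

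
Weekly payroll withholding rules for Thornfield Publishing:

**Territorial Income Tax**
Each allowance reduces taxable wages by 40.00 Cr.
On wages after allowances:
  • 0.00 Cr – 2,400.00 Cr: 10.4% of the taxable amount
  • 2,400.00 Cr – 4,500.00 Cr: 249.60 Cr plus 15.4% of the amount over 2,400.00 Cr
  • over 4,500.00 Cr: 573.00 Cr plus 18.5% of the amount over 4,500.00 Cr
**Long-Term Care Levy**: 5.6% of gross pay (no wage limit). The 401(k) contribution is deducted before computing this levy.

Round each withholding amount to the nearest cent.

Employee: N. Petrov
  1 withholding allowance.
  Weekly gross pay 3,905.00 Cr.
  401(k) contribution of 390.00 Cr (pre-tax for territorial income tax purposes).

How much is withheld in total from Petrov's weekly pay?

611.99 Cr

Territorial Income Tax: taxable = 3,905.00 Cr − 390.00 Cr − 1×40.00 Cr = 3,475.00 Cr
  249.60 Cr + 15.4% × (3,475.00 Cr − 2,400.00 Cr) = 249.60 Cr + 15.4% × 1,075.00 Cr = 415.15 Cr
Long-Term Care Levy: 5.6% × 3,515.00 Cr = 196.84 Cr
Total: 415.15 Cr + 196.84 Cr = 611.99 Cr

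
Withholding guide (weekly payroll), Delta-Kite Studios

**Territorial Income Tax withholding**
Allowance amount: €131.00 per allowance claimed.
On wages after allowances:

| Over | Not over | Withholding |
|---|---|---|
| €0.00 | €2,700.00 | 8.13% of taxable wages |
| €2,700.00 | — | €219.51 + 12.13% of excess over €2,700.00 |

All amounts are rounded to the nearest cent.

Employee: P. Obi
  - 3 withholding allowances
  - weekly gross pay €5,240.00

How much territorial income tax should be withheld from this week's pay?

€479.94

Territorial Income Tax: taxable = €5,240.00 − 3×€131.00 = €4,847.00
  €219.51 + 12.13% × (€4,847.00 − €2,700.00) = €219.51 + 12.13% × €2,147.00 = €479.94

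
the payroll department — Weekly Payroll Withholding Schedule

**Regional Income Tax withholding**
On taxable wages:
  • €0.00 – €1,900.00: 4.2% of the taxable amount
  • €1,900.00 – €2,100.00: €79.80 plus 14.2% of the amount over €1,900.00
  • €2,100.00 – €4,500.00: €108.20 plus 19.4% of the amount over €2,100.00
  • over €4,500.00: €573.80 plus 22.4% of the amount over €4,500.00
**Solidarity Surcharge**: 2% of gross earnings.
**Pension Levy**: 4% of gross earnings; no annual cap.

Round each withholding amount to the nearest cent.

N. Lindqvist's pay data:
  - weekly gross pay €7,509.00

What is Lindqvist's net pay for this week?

€5,810.64

Regional Income Tax: taxable = €7,509.00
  €573.80 + 22.4% × (€7,509.00 − €4,500.00) = €573.80 + 22.4% × €3,009.00 = €1,247.82
Solidarity Surcharge: 2% × €7,509.00 = €150.18
Pension Levy: 4% × €7,509.00 = €300.36
Total withheld: €1,247.82 + €150.18 + €300.36 = €1,698.36
Net pay: €7,509.00 − €1,698.36 = €5,810.64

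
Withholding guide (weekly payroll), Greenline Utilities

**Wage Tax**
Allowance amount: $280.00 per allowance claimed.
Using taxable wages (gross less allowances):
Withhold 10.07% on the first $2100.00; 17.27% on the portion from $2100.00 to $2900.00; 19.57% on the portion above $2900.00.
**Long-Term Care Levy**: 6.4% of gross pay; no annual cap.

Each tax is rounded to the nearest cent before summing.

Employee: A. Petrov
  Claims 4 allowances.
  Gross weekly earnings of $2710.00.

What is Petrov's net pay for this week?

$2376.45

Wage Tax: taxable = $2710.00 − 4×$280.00 = $1590.00
  10.07% × $1590.00 = $160.11
Long-Term Care Levy: 6.4% × $2710.00 = $173.44
Total withheld: $160.11 + $173.44 = $333.55
Net pay: $2710.00 − $333.55 = $2376.45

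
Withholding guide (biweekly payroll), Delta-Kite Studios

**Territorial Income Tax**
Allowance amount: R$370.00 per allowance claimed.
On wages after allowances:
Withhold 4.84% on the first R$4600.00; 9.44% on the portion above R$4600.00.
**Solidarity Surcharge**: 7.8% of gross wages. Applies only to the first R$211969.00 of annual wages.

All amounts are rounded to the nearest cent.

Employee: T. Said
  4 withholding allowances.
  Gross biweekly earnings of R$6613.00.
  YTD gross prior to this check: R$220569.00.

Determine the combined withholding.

Territorial Income Tax: taxable = R$6613.00 − 4×R$370.00 = R$5133.00
  R$222.64 + 9.44% × (R$5133.00 − R$4600.00) = R$222.64 + 9.44% × R$533.00 = R$272.96
Solidarity Surcharge: YTD R$220569.00 ≥ cap R$211969.00 → R$0.00
Total: R$272.96 + R$0.00 = R$272.96

R$272.96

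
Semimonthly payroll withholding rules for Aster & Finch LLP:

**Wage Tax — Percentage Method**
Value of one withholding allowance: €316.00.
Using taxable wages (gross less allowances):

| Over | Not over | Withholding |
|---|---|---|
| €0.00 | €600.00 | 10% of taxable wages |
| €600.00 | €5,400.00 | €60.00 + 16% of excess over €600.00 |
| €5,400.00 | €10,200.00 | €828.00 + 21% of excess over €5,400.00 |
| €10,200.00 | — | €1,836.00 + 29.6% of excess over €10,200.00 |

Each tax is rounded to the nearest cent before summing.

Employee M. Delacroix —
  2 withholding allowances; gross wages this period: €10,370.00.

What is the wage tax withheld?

€1,738.98

Wage Tax: taxable = €10,370.00 − 2×€316.00 = €9,738.00
  €828.00 + 21% × (€9,738.00 − €5,400.00) = €828.00 + 21% × €4,338.00 = €1,738.98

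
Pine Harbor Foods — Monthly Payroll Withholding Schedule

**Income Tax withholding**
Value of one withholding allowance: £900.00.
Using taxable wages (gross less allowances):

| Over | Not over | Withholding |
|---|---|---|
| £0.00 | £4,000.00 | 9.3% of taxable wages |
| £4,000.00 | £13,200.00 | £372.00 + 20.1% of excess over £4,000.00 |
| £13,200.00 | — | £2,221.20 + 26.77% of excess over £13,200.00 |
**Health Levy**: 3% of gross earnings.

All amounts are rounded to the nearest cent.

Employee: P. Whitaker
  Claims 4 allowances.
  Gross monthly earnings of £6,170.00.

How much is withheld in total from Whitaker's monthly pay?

Income Tax: taxable = £6,170.00 − 4×£900.00 = £2,570.00
  9.3% × £2,570.00 = £239.01
Health Levy: 3% × £6,170.00 = £185.10
Total: £239.01 + £185.10 = £424.11

£424.11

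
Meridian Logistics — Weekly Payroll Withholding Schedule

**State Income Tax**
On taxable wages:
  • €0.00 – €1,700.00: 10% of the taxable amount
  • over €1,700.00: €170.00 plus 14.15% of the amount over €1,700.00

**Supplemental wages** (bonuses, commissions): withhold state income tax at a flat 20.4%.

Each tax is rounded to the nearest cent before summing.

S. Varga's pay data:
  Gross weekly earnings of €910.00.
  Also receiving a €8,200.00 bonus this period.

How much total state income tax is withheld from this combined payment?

State Income Tax: taxable = €910.00
  10% × €910.00 = €91.00
Supplemental (20.4% flat on bonus): 20.4% × €8,200.00 = €1,672.80
Total state income tax: €91.00 + €1,672.80 = €1,763.80

€1,763.80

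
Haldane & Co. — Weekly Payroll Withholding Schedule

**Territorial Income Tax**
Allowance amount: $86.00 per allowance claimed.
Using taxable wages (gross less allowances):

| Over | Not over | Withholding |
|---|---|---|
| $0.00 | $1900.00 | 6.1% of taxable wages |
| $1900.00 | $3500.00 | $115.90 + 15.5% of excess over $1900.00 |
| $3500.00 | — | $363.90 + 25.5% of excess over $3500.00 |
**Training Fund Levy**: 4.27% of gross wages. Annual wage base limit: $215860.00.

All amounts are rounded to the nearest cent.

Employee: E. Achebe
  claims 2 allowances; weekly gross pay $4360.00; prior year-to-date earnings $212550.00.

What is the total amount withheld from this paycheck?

$680.68

Territorial Income Tax: taxable = $4360.00 − 2×$86.00 = $4188.00
  $363.90 + 25.5% × ($4188.00 − $3500.00) = $363.90 + 25.5% × $688.00 = $539.34
Training Fund Levy: cap $215860.00 − YTD $212550.00 = $3310.00 subject; 4.27% × $3310.00 = $141.34
Total: $539.34 + $141.34 = $680.68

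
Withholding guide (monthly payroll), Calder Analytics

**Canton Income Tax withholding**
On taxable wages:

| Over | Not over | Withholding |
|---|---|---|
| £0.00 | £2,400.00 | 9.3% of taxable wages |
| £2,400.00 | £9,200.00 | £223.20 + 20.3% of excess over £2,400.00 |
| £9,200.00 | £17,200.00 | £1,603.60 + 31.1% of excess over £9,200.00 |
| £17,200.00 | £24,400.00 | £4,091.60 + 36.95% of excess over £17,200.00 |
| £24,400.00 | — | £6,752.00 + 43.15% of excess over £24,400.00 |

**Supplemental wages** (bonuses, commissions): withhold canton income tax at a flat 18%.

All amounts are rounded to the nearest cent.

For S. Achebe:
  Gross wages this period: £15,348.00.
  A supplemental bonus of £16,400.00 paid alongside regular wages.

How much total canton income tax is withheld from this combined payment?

Canton Income Tax: taxable = £15,348.00
  £1,603.60 + 31.1% × (£15,348.00 − £9,200.00) = £1,603.60 + 31.1% × £6,148.00 = £3,515.63
Supplemental (18% flat on bonus): 18% × £16,400.00 = £2,952.00
Total canton income tax: £3,515.63 + £2,952.00 = £6,467.63

£6,467.63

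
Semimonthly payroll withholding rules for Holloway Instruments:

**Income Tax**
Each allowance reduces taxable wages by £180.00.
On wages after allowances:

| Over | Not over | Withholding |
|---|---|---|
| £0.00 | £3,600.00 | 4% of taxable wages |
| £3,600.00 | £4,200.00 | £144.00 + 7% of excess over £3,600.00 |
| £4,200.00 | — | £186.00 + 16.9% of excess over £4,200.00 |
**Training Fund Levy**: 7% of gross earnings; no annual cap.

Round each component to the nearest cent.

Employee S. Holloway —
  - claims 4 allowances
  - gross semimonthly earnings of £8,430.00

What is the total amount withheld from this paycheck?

£1,369.29

Income Tax: taxable = £8,430.00 − 4×£180.00 = £7,710.00
  £186.00 + 16.9% × (£7,710.00 − £4,200.00) = £186.00 + 16.9% × £3,510.00 = £779.19
Training Fund Levy: 7% × £8,430.00 = £590.10
Total: £779.19 + £590.10 = £1,369.29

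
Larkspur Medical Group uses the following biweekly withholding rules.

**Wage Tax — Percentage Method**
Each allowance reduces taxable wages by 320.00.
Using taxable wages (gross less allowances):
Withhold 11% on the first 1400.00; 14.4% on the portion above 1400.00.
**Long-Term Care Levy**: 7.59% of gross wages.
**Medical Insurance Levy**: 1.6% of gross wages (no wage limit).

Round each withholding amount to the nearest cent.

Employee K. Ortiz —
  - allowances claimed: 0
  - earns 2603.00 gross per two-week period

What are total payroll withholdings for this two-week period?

566.45

Wage Tax: taxable = 2603.00
  154.00 + 14.4% × (2603.00 − 1400.00) = 154.00 + 14.4% × 1203.00 = 327.23
Long-Term Care Levy: 7.59% × 2603.00 = 197.57
Medical Insurance Levy: 1.6% × 2603.00 = 41.65
Total: 327.23 + 197.57 + 41.65 = 566.45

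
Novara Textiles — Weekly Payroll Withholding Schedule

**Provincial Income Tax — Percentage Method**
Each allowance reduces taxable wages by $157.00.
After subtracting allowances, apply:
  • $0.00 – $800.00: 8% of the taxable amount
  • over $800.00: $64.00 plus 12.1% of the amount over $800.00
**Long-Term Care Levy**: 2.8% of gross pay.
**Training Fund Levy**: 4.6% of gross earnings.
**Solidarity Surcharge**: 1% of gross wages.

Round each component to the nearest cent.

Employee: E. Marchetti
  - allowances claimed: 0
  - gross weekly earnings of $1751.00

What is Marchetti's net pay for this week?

$1424.84

Provincial Income Tax: taxable = $1751.00
  $64.00 + 12.1% × ($1751.00 − $800.00) = $64.00 + 12.1% × $951.00 = $179.07
Long-Term Care Levy: 2.8% × $1751.00 = $49.03
Training Fund Levy: 4.6% × $1751.00 = $80.55
Solidarity Surcharge: 1% × $1751.00 = $17.51
Total withheld: $179.07 + $49.03 + $80.55 + $17.51 = $326.16
Net pay: $1751.00 − $326.16 = $1424.84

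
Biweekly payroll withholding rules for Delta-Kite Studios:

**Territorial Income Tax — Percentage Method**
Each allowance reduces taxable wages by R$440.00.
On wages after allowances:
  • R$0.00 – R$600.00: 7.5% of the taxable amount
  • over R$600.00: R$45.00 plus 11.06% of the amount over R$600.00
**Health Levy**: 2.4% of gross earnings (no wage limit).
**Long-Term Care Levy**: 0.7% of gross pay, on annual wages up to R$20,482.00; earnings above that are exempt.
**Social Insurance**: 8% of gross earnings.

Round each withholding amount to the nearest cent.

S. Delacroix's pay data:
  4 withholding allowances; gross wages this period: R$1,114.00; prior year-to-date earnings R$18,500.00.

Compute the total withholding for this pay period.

R$123.66

Territorial Income Tax: taxable = R$1,114.00 − 4×R$440.00 = R$-646.00
  Taxable ≤ 0 → R$0.00
Health Levy: 2.4% × R$1,114.00 = R$26.74
Long-Term Care Levy: 0.7% × R$1,114.00 = R$7.80
Social Insurance: 8% × R$1,114.00 = R$89.12
Total: R$0.00 + R$26.74 + R$7.80 + R$89.12 = R$123.66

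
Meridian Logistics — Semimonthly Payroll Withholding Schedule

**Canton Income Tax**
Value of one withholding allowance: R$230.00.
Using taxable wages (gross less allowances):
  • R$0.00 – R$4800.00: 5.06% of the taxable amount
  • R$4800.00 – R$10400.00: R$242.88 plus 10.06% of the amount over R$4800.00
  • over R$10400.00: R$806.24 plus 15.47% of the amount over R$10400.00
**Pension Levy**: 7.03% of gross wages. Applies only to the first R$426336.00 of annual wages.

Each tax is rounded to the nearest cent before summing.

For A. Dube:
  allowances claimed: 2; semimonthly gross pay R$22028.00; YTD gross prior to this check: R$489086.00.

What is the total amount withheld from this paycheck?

R$2533.93

Canton Income Tax: taxable = R$22028.00 − 2×R$230.00 = R$21568.00
  R$806.24 + 15.47% × (R$21568.00 − R$10400.00) = R$806.24 + 15.47% × R$11168.00 = R$2533.93
Pension Levy: YTD R$489086.00 ≥ cap R$426336.00 → R$0.00
Total: R$2533.93 + R$0.00 = R$2533.93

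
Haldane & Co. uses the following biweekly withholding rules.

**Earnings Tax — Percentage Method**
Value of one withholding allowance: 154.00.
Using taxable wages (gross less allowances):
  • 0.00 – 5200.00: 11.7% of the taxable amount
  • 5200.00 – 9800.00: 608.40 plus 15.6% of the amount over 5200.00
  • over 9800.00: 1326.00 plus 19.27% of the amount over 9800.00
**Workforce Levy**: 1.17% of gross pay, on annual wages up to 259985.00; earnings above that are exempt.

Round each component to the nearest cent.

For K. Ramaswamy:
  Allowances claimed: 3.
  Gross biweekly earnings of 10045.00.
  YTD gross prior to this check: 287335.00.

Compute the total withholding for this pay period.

Earnings Tax: taxable = 10045.00 − 3×154.00 = 9583.00
  608.40 + 15.6% × (9583.00 − 5200.00) = 608.40 + 15.6% × 4383.00 = 1292.15
Workforce Levy: YTD 287335.00 ≥ cap 259985.00 → 0.00
Total: 1292.15 + 0.00 = 1292.15

1292.15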